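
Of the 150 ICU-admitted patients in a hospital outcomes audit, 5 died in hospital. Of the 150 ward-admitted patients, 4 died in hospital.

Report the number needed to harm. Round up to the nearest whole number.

NNH = 150

risk, ICU-admitted patients = 5/150 = 0.033333
risk, ward-admitted patients = 4/150 = 0.026667
absolute risk difference = 0.006667
1 / 0.006667 = 149.993 → round up → 150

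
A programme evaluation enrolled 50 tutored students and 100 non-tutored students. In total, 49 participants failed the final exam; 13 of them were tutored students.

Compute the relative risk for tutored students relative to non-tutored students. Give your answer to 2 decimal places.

tutored students without the outcome: 50 − 13 = 37
non-tutored students with the outcome: 49 − 13 = 36
non-tutored students without the outcome: 100 − 36 = 64
risk, tutored students = 13/50 = 0.2600
risk, non-tutored students = 36/100 = 0.3600
RR = 0.2600 / 0.3600 = 0.72

RR = 0.72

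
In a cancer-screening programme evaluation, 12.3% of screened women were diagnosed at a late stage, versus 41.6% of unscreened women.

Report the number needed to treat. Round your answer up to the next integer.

4

absolute risk difference = 0.293000
1 / 0.293000 = 3.413 → round up → 4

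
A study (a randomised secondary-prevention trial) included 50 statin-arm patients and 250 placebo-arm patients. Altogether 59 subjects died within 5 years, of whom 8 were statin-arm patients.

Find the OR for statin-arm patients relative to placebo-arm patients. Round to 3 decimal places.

OR = 0.743

statin-arm patients without the outcome: 50 − 8 = 42
placebo-arm patients with the outcome: 59 − 8 = 51
placebo-arm patients without the outcome: 250 − 51 = 199
odds, statin-arm patients = 8/42 = 0.1905
odds, placebo-arm patients = 51/199 = 0.2563
OR = 0.1905 / 0.2563 = 0.743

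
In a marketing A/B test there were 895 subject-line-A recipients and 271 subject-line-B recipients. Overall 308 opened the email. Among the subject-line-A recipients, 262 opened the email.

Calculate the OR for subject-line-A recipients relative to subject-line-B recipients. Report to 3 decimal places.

subject-line-A recipients without the outcome: 895 − 262 = 633
subject-line-B recipients with the outcome: 308 − 262 = 46
subject-line-B recipients without the outcome: 271 − 46 = 225
OR = (262 × 225) / (633 × 46) = 58950/29118 ≈ 2.025

2.025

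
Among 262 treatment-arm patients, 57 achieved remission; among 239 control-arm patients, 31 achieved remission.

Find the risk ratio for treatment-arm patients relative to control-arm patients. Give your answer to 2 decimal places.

RR ≈ 1.68

risk, treatment-arm patients = 57/262 = 0.2176
risk, control-arm patients = 31/239 = 0.1297
RR = 0.2176 / 0.1297 = 1.68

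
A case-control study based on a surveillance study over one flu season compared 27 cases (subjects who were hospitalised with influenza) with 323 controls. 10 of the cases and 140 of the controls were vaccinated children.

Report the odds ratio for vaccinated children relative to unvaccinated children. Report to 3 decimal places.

odds, vaccinated children = 10/140 = 0.0714
odds, unvaccinated children = 17/183 = 0.0929
OR = 0.0714 / 0.0929 = 0.769

0.769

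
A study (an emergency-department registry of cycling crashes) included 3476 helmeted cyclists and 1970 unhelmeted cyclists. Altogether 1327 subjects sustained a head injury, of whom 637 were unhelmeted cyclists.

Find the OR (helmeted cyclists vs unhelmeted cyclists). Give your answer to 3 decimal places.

helmeted cyclists with the outcome: 1327 − 637 = 690
helmeted cyclists without the outcome: 3476 − 690 = 2786
unhelmeted cyclists without the outcome: 1970 − 637 = 1333
OR = (690 × 1333) / (2786 × 637) = 919770/1774682 ≈ 0.518

OR ≈ 0.518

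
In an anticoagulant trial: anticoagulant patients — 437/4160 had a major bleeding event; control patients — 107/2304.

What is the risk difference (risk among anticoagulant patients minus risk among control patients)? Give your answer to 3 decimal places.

risk, anticoagulant patients = 437/4160 = 0.10505
risk, control patients = 107/2304 = 0.04644
risk difference = 0.10505 − 0.04644 = 0.059

0.059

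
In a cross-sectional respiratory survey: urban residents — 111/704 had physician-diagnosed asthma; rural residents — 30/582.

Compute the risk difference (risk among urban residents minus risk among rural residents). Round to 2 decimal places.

0.11

risk, urban residents = 111/704 = 0.1577
risk, rural residents = 30/582 = 0.0515
risk difference = 0.1577 − 0.0515 = 0.11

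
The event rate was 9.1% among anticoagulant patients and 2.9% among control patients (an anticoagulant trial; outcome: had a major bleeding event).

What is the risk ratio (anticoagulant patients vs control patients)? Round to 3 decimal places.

RR = 0.09100 / 0.02900 = 3.138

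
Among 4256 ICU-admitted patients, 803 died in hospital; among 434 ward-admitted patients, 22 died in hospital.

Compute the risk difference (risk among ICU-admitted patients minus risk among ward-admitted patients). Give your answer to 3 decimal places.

0.138

risk, ICU-admitted patients = 803/4256 = 0.1887
risk, ward-admitted patients = 22/434 = 0.0507
risk difference = 0.1887 − 0.0507 = 0.138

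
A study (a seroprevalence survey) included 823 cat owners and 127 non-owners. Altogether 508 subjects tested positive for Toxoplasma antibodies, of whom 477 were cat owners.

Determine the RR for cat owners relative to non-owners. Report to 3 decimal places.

2.374

cat owners without the outcome: 823 − 477 = 346
non-owners with the outcome: 508 − 477 = 31
non-owners without the outcome: 127 − 31 = 96
risk, cat owners = 477/823 = 0.5796
risk, non-owners = 31/127 = 0.2441
RR = 0.5796 / 0.2441 = 2.374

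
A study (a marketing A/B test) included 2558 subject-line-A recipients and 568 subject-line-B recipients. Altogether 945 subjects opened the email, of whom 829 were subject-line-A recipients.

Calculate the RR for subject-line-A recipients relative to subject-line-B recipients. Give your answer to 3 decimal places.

RR = 1.587

subject-line-A recipients without the outcome: 2558 − 829 = 1729
subject-line-B recipients with the outcome: 945 − 829 = 116
subject-line-B recipients without the outcome: 568 − 116 = 452
risk, subject-line-A recipients = 829/2558 = 0.3241
risk, subject-line-B recipients = 116/568 = 0.2042
RR = 0.3241 / 0.2042 = 1.587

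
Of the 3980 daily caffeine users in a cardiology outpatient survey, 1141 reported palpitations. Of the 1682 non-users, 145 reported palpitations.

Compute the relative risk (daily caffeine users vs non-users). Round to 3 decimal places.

RR = 3.326

risk, daily caffeine users = 1141/3980 = 0.2867
risk, non-users = 145/1682 = 0.0862
RR = 0.2867 / 0.0862 = 3.326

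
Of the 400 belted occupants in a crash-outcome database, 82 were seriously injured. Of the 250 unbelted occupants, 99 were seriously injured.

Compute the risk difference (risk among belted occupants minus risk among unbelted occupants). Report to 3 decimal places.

risk, belted occupants = 82/400 = 0.2050
risk, unbelted occupants = 99/250 = 0.3960
risk difference = 0.2050 − 0.3960 = -0.191

RD ≈ -0.191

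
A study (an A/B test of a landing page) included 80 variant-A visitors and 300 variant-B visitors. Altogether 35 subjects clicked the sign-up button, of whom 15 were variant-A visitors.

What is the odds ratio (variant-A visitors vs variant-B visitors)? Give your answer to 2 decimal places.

OR = 3.23

variant-A visitors without the outcome: 80 − 15 = 65
variant-B visitors with the outcome: 35 − 15 = 20
variant-B visitors without the outcome: 300 − 20 = 280
OR = (15 × 280) / (65 × 20) = 4200/1300 ≈ 3.23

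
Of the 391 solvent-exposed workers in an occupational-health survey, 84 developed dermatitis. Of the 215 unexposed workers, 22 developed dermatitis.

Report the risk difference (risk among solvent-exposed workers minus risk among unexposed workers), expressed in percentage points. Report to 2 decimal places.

RD: 11.25

risk, solvent-exposed workers = 84/391 = 0.2148
risk, unexposed workers = 22/215 = 0.1023
risk difference = 0.2148 − 0.1023 = 0.1125 → 11.25 percentage points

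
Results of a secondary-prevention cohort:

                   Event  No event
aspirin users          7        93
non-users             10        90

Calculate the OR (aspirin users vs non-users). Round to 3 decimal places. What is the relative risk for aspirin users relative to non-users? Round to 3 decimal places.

OR = 0.677; RR = 0.700

OR = (7 × 90) / (93 × 10) = 630/930 ≈ 0.677
risk, aspirin users = 7/100 = 0.0700
risk, non-users = 10/100 = 0.1000
RR = 0.0700 / 0.1000 = 0.700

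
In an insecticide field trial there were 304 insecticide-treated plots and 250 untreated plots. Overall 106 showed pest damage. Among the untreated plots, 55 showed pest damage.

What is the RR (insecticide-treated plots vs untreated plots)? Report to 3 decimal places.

0.763

insecticide-treated plots with the outcome: 106 − 55 = 51
insecticide-treated plots without the outcome: 304 − 51 = 253
untreated plots without the outcome: 250 − 55 = 195
risk, insecticide-treated plots = 51/304 = 0.1678
risk, untreated plots = 55/250 = 0.2200
RR = 0.1678 / 0.2200 = 0.763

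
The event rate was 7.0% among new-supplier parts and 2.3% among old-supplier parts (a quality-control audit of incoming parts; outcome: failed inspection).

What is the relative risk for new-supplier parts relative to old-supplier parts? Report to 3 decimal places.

RR = 0.07000 / 0.02300 = 3.043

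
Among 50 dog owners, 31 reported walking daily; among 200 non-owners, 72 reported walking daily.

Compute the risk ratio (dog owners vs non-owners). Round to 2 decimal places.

risk, dog owners = 31/50 = 0.6200
risk, non-owners = 72/200 = 0.3600
RR = 0.6200 / 0.3600 = 1.72

RR = 1.72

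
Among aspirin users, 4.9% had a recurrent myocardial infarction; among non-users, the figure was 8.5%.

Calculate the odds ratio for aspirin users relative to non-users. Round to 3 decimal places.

0.555

odds, aspirin users = 0.04900/0.95100 = 0.05152
odds, non-users = 0.08500/0.91500 = 0.09290
OR = 0.05152 / 0.09290 = 0.555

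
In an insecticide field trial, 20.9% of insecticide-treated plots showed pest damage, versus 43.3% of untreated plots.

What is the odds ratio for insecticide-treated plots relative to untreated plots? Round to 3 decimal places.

odds, insecticide-treated plots = 0.2090/0.7910 = 0.2642
odds, untreated plots = 0.4330/0.5670 = 0.7637
OR = 0.2642 / 0.7637 = 0.346

0.346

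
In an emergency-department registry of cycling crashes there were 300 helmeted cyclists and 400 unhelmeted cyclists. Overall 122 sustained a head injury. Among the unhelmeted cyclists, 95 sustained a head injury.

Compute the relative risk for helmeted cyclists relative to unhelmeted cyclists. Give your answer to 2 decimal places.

RR: 0.38

helmeted cyclists with the outcome: 122 − 95 = 27
helmeted cyclists without the outcome: 300 − 27 = 273
unhelmeted cyclists without the outcome: 400 − 95 = 305
risk, helmeted cyclists = 27/300 = 0.0900
risk, unhelmeted cyclists = 95/400 = 0.2375
RR = 0.0900 / 0.2375 = 0.38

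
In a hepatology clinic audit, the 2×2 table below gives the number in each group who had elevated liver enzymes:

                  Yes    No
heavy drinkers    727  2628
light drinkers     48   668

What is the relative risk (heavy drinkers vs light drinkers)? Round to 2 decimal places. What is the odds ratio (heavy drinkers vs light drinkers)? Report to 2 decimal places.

risk, heavy drinkers = 727/3355 = 0.2167
risk, light drinkers = 48/716 = 0.0670
RR = 0.2167 / 0.0670 = 3.23
odds, heavy drinkers = 727/2628 = 0.2766
odds, light drinkers = 48/668 = 0.0719
OR = 0.2766 / 0.0719 = 3.85

RR = 3.23; OR = 3.85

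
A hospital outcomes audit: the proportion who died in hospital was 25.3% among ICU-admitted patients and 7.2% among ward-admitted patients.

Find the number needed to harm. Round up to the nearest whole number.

NNH ≈ 6

absolute risk difference = 0.181000
1 / 0.181000 = 5.525 → round up → 6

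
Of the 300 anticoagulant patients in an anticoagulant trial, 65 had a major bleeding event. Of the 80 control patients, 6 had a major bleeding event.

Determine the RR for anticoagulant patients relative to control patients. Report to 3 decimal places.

risk, anticoagulant patients = 65/300 = 0.2167
risk, control patients = 6/80 = 0.0750
RR = 0.2167 / 0.0750 = 2.889

2.889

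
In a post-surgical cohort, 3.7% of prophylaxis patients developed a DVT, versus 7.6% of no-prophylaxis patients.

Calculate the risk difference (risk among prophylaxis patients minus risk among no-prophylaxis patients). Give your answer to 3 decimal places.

risk difference = 0.03700 − 0.07600 = -0.039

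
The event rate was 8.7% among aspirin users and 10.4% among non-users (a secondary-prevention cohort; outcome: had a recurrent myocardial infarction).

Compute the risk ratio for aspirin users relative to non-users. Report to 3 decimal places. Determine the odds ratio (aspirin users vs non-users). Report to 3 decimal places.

RR = 0.837; OR = 0.821

RR = 0.0870 / 0.1040 = 0.837
odds, aspirin users = 0.0870/0.9130 = 0.0953
odds, non-users = 0.1040/0.8960 = 0.1161
OR = 0.0953 / 0.1161 = 0.821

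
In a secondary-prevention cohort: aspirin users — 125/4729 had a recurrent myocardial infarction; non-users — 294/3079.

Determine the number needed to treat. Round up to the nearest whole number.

15

risk, aspirin users = 125/4729 = 0.026433
risk, non-users = 294/3079 = 0.095486
absolute risk difference = 0.069053
1 / 0.069053 = 14.482 → round up → 15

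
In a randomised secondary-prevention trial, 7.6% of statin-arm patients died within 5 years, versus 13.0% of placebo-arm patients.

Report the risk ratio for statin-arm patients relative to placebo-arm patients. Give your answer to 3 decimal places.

RR = 0.0760 / 0.1300 = 0.585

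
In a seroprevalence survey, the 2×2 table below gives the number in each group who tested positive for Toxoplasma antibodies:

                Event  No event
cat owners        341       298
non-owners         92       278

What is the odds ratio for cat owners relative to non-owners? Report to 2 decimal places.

odds, cat owners = 341/298 = 1.1443
odds, non-owners = 92/278 = 0.3309
OR = 1.1443 / 0.3309 = 3.46

OR = 3.46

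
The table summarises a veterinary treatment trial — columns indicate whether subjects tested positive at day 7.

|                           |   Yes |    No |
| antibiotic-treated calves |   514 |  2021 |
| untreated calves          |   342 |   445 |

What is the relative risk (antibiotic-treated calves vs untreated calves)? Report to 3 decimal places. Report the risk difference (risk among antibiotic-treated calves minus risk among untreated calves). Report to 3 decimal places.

risk, antibiotic-treated calves = 514/2535 = 0.2028
risk, untreated calves = 342/787 = 0.4346
RR = 0.2028 / 0.4346 = 0.467
risk difference = 0.2028 − 0.4346 = -0.232

RR = 0.467; RD = -0.232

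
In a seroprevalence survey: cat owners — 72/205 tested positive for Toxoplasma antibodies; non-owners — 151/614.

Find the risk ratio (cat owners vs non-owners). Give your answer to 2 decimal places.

risk, cat owners = 72/205 = 0.3512
risk, non-owners = 151/614 = 0.2459
RR = 0.3512 / 0.2459 = 1.43

1.43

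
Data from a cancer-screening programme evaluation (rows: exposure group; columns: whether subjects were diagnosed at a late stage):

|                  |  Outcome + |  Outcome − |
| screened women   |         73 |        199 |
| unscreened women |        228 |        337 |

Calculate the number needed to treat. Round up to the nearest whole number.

risk, screened women = 73/272 = 0.268382
risk, unscreened women = 228/565 = 0.403540
absolute risk difference = 0.135157
1 / 0.135157 = 7.399 → round up → 8

8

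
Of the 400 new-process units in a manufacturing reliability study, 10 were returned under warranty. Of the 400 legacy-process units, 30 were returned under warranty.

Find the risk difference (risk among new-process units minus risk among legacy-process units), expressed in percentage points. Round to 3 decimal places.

-5.000

risk, new-process units = 10/400 = 0.02500
risk, legacy-process units = 30/400 = 0.07500
risk difference = 0.02500 − 0.07500 = -0.05000 → -5.000 percentage points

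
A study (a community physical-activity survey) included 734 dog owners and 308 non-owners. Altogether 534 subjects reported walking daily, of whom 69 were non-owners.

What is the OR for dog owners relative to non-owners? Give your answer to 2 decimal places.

dog owners with the outcome: 534 − 69 = 465
dog owners without the outcome: 734 − 465 = 269
non-owners without the outcome: 308 − 69 = 239
OR = (465 × 239) / (269 × 69) = 111135/18561 ≈ 5.99

OR = 5.99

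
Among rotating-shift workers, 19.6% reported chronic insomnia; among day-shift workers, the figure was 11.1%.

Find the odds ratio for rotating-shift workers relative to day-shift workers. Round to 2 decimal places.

1.95

odds, rotating-shift workers = 0.1960/0.8040 = 0.2438
odds, day-shift workers = 0.1110/0.8890 = 0.1249
OR = 0.2438 / 0.1249 = 1.95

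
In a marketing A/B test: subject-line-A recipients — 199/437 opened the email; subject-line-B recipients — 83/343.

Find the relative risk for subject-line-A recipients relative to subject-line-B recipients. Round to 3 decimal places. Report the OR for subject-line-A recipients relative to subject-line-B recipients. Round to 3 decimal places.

RR = 1.882; OR = 2.619

risk, subject-line-A recipients = 199/437 = 0.4554
risk, subject-line-B recipients = 83/343 = 0.2420
RR = 0.4554 / 0.2420 = 1.882
OR = (199 × 260) / (238 × 83) = 51740/19754 ≈ 2.619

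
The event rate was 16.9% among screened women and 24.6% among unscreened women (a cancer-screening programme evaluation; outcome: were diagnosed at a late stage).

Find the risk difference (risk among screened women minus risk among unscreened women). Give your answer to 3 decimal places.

risk difference = 0.1690 − 0.2460 = -0.077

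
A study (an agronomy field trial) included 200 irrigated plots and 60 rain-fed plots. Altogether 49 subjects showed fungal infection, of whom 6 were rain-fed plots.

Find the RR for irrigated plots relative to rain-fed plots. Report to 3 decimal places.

2.150

irrigated plots with the outcome: 49 − 6 = 43
irrigated plots without the outcome: 200 − 43 = 157
rain-fed plots without the outcome: 60 − 6 = 54
risk, irrigated plots = 43/200 = 0.2150
risk, rain-fed plots = 6/60 = 0.1000
RR = 0.2150 / 0.1000 = 2.150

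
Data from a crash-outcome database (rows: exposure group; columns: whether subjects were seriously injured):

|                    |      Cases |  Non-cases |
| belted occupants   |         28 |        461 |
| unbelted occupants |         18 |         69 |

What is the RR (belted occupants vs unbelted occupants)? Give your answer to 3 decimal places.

risk, belted occupants = 28/489 = 0.0573
risk, unbelted occupants = 18/87 = 0.2069
RR = 0.0573 / 0.2069 = 0.277

RR: 0.277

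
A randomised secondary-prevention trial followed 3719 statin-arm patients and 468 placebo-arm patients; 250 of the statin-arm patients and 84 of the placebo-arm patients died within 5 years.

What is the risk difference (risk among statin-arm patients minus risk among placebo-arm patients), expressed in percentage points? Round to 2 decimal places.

risk, statin-arm patients = 250/3719 = 0.0672
risk, placebo-arm patients = 84/468 = 0.1795
risk difference = 0.0672 − 0.1795 = -0.1123 → -11.23 percentage points

-11.23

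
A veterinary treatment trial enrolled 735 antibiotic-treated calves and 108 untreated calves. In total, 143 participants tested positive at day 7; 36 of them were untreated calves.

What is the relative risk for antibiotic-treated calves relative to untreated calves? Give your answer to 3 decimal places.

antibiotic-treated calves with the outcome: 143 − 36 = 107
antibiotic-treated calves without the outcome: 735 − 107 = 628
untreated calves without the outcome: 108 − 36 = 72
risk, antibiotic-treated calves = 107/735 = 0.1456
risk, untreated calves = 36/108 = 0.3333
RR = 0.1456 / 0.3333 = 0.437

0.437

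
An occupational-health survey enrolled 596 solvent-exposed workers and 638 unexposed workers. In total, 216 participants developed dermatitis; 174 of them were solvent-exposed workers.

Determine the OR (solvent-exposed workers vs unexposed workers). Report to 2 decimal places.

OR = 5.85

solvent-exposed workers without the outcome: 596 − 174 = 422
unexposed workers with the outcome: 216 − 174 = 42
unexposed workers without the outcome: 638 − 42 = 596
OR = (174 × 596) / (422 × 42) = 103704/17724 ≈ 5.85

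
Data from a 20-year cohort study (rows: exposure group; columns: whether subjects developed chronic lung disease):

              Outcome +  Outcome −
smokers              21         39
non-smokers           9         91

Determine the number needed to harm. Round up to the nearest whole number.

4

risk, smokers = 21/60 = 0.350000
risk, non-smokers = 9/100 = 0.090000
absolute risk difference = 0.260000
1 / 0.260000 = 3.846 → round up → 4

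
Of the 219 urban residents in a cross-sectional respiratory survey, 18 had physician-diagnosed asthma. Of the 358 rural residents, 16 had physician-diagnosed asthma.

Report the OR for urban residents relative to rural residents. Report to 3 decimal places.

1.914

odds, urban residents = 18/201 = 0.08955
odds, rural residents = 16/342 = 0.04678
OR = 0.08955 / 0.04678 = 1.914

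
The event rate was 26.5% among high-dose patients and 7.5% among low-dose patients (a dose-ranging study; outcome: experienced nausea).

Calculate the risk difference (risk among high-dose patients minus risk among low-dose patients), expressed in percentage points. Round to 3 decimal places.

risk difference = 0.2650 − 0.0750 = 0.1900 → 19.000 percentage points

RD: 19.000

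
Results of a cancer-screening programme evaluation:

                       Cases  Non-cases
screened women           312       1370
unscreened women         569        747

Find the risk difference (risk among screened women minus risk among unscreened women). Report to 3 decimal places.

RD: -0.247

risk, screened women = 312/1682 = 0.1855
risk, unscreened women = 569/1316 = 0.4324
risk difference = 0.1855 − 0.4324 = -0.247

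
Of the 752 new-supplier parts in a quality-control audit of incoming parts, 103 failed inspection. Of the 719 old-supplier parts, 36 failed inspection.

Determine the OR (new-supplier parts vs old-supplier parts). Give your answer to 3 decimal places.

OR ≈ 3.011

odds, new-supplier parts = 103/649 = 0.1587
odds, old-supplier parts = 36/683 = 0.0527
OR = 0.1587 / 0.0527 = 3.011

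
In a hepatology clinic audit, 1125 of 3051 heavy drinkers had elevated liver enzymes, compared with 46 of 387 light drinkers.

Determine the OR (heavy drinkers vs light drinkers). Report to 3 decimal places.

OR = (1125 × 341) / (1926 × 46) = 383625/88596 ≈ 4.330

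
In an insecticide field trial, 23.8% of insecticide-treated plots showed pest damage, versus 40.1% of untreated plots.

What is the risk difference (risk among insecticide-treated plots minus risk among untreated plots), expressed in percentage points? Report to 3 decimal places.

-16.300

risk difference = 0.2380 − 0.4010 = -0.1630 → -16.300 percentage points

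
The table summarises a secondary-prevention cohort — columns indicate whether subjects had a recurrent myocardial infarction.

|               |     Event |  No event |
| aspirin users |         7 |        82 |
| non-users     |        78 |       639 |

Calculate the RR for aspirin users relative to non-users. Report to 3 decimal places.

risk, aspirin users = 7/89 = 0.0787
risk, non-users = 78/717 = 0.1088
RR = 0.0787 / 0.1088 = 0.723

0.723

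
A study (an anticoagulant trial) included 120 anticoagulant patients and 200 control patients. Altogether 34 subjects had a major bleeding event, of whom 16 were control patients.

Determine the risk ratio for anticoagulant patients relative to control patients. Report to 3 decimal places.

anticoagulant patients with the outcome: 34 − 16 = 18
anticoagulant patients without the outcome: 120 − 18 = 102
control patients without the outcome: 200 − 16 = 184
risk, anticoagulant patients = 18/120 = 0.1500
risk, control patients = 16/200 = 0.0800
RR = 0.1500 / 0.0800 = 1.875

1.875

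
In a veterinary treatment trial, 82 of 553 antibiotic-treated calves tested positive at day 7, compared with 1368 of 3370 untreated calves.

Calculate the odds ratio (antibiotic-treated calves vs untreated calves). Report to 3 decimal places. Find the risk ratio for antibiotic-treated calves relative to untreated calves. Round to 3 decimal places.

OR = (82 × 2002) / (471 × 1368) = 164164/644328 ≈ 0.255
risk, antibiotic-treated calves = 82/553 = 0.1483
risk, untreated calves = 1368/3370 = 0.4059
RR = 0.1483 / 0.4059 = 0.365

OR = 0.255; RR = 0.365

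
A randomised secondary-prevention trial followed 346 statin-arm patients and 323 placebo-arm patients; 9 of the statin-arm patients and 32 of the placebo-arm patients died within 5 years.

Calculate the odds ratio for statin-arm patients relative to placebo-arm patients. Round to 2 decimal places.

OR ≈ 0.24

odds, statin-arm patients = 9/337 = 0.02671
odds, placebo-arm patients = 32/291 = 0.10997
OR = 0.02671 / 0.10997 = 0.24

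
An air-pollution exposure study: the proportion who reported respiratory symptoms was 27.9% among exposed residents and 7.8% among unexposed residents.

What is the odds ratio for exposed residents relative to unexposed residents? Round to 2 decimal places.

odds, exposed residents = 0.2790/0.7210 = 0.3870
odds, unexposed residents = 0.0780/0.9220 = 0.0846
OR = 0.3870 / 0.0846 = 4.57

OR ≈ 4.57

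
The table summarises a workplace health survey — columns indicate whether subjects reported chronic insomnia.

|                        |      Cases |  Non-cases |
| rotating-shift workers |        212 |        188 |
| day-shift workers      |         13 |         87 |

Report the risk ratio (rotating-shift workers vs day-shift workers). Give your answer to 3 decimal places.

risk, rotating-shift workers = 212/400 = 0.5300
risk, day-shift workers = 13/100 = 0.1300
RR = 0.5300 / 0.1300 = 4.077

4.077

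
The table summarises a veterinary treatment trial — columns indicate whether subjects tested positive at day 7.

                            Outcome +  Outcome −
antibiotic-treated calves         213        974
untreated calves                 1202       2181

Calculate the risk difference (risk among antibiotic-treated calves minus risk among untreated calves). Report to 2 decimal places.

risk, antibiotic-treated calves = 213/1187 = 0.1794
risk, untreated calves = 1202/3383 = 0.3553
risk difference = 0.1794 − 0.3553 = -0.18

RD = -0.18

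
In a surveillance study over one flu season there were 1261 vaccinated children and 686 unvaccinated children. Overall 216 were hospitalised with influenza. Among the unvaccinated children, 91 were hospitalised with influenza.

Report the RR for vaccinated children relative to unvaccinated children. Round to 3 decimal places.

vaccinated children with the outcome: 216 − 91 = 125
vaccinated children without the outcome: 1261 − 125 = 1136
unvaccinated children without the outcome: 686 − 91 = 595
risk, vaccinated children = 125/1261 = 0.0991
risk, unvaccinated children = 91/686 = 0.1327
RR = 0.0991 / 0.1327 = 0.747

0.747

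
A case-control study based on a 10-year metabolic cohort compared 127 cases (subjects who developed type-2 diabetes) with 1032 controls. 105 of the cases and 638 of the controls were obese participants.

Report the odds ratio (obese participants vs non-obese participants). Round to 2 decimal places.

OR = (105 × 394) / (638 × 22) = 41370/14036 ≈ 2.95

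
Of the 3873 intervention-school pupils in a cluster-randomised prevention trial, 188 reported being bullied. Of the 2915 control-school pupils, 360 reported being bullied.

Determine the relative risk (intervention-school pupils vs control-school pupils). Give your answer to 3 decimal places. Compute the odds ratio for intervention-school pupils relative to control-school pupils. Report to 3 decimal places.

RR = 0.393; OR = 0.362

risk, intervention-school pupils = 188/3873 = 0.04854
risk, control-school pupils = 360/2915 = 0.12350
RR = 0.04854 / 0.12350 = 0.393
odds, intervention-school pupils = 188/3685 = 0.05102
odds, control-school pupils = 360/2555 = 0.14090
OR = 0.05102 / 0.14090 = 0.362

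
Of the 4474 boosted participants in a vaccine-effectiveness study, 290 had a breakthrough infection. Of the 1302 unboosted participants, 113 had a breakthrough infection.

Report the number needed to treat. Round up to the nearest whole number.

risk, boosted participants = 290/4474 = 0.064819
risk, unboosted participants = 113/1302 = 0.086790
absolute risk difference = 0.021971
1 / 0.021971 = 45.515 → round up → 46

46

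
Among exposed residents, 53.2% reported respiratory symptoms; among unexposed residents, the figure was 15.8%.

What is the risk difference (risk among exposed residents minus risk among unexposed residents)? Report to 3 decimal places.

risk difference = 0.5320 − 0.1580 = 0.374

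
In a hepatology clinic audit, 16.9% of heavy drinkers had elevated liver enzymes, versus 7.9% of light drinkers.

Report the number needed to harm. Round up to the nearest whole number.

absolute risk difference = 0.090000
1 / 0.090000 = 11.111 → round up → 12

12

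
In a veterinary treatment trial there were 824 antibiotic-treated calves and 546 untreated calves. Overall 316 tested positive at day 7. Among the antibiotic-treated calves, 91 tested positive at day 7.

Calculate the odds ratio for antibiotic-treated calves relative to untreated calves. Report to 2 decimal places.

0.18

antibiotic-treated calves without the outcome: 824 − 91 = 733
untreated calves with the outcome: 316 − 91 = 225
untreated calves without the outcome: 546 − 225 = 321
OR = (91 × 321) / (733 × 225) = 29211/164925 ≈ 0.18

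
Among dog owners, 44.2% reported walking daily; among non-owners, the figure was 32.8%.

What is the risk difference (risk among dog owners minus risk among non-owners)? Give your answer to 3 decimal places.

risk difference = 0.4420 − 0.3280 = 0.114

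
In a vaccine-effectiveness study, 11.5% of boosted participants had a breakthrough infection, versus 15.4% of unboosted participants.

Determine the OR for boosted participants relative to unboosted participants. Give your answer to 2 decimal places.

odds, boosted participants = 0.1150/0.8850 = 0.1299
odds, unboosted participants = 0.1540/0.8460 = 0.1820
OR = 0.1299 / 0.1820 = 0.71

0.71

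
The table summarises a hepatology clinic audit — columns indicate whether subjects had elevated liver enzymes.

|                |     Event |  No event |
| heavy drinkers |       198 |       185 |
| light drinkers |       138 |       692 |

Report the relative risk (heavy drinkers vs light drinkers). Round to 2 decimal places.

3.11

risk, heavy drinkers = 198/383 = 0.5170
risk, light drinkers = 138/830 = 0.1663
RR = 0.5170 / 0.1663 = 3.11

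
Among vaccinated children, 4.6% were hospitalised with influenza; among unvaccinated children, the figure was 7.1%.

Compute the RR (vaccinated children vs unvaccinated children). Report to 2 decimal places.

RR = 0.04600 / 0.07100 = 0.65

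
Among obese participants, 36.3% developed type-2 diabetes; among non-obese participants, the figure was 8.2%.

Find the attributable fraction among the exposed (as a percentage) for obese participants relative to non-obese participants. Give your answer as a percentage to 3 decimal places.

AR% = (0.3630 − 0.0820) / 0.3630 = 0.7741 → 77.410%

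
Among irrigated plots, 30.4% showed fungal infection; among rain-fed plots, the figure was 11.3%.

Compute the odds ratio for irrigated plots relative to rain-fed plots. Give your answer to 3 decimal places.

odds, irrigated plots = 0.3040/0.6960 = 0.4368
odds, rain-fed plots = 0.1130/0.8870 = 0.1274
OR = 0.4368 / 0.1274 = 3.429

3.429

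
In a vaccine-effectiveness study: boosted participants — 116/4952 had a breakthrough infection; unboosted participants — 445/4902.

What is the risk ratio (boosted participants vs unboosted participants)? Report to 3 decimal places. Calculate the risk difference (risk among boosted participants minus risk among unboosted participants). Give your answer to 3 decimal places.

RR = 0.258; RD = -0.067

risk, boosted participants = 116/4952 = 0.02342
risk, unboosted participants = 445/4902 = 0.09078
RR = 0.02342 / 0.09078 = 0.258
risk difference = 0.02342 − 0.09078 = -0.067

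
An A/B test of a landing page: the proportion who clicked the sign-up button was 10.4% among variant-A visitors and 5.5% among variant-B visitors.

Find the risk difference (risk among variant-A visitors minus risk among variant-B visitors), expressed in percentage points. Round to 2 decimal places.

RD = 4.90

risk difference = 0.1040 − 0.0550 = 0.0490 → 4.90 percentage points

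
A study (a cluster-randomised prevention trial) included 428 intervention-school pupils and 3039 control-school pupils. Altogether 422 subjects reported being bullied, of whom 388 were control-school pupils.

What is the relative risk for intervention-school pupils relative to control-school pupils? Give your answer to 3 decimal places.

RR ≈ 0.622

intervention-school pupils with the outcome: 422 − 388 = 34
intervention-school pupils without the outcome: 428 − 34 = 394
control-school pupils without the outcome: 3039 − 388 = 2651
risk, intervention-school pupils = 34/428 = 0.0794
risk, control-school pupils = 388/3039 = 0.1277
RR = 0.0794 / 0.1277 = 0.622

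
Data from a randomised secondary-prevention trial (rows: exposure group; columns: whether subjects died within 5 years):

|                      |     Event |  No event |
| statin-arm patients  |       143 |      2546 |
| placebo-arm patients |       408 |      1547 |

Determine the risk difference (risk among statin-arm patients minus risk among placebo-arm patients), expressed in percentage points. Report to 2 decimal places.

RD: -15.55

risk, statin-arm patients = 143/2689 = 0.0532
risk, placebo-arm patients = 408/1955 = 0.2087
risk difference = 0.0532 − 0.2087 = -0.1555 → -15.55 percentage points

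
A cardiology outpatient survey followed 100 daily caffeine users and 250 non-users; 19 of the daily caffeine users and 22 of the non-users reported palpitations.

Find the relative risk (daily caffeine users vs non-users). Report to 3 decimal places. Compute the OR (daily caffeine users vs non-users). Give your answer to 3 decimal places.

risk, daily caffeine users = 19/100 = 0.1900
risk, non-users = 22/250 = 0.0880
RR = 0.1900 / 0.0880 = 2.159
odds, daily caffeine users = 19/81 = 0.2346
odds, non-users = 22/228 = 0.0965
OR = 0.2346 / 0.0965 = 2.431

RR = 2.159; OR = 2.431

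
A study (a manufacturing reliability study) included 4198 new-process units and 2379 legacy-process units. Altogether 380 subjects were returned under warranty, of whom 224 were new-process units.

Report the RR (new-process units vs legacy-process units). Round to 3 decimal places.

RR: 0.814

new-process units without the outcome: 4198 − 224 = 3974
legacy-process units with the outcome: 380 − 224 = 156
legacy-process units without the outcome: 2379 − 156 = 2223
risk, new-process units = 224/4198 = 0.0534
risk, legacy-process units = 156/2379 = 0.0656
RR = 0.0534 / 0.0656 = 0.814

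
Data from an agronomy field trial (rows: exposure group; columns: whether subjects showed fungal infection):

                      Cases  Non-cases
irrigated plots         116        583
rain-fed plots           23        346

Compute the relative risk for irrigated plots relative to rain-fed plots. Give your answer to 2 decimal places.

risk, irrigated plots = 116/699 = 0.1660
risk, rain-fed plots = 23/369 = 0.0623
RR = 0.1660 / 0.0623 = 2.66

RR = 2.66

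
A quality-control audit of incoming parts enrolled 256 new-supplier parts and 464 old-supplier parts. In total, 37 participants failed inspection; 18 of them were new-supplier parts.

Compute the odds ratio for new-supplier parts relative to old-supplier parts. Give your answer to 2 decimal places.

1.77

new-supplier parts without the outcome: 256 − 18 = 238
old-supplier parts with the outcome: 37 − 18 = 19
old-supplier parts without the outcome: 464 − 19 = 445
odds, new-supplier parts = 18/238 = 0.07563
odds, old-supplier parts = 19/445 = 0.04270
OR = 0.07563 / 0.04270 = 1.77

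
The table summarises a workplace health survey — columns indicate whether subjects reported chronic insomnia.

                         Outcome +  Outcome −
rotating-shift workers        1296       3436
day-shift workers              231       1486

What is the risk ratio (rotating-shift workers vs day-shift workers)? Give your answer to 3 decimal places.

RR = 2.036

risk, rotating-shift workers = 1296/4732 = 0.2739
risk, day-shift workers = 231/1717 = 0.1345
RR = 0.2739 / 0.1345 = 2.036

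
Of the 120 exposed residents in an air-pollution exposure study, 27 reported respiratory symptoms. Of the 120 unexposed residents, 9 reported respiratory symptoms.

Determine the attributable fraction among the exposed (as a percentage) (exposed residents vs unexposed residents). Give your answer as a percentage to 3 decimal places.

AR%: 66.667%

risk, exposed residents = 27/120 = 0.2250
risk, unexposed residents = 9/120 = 0.0750
AR% = (0.2250 − 0.0750) / 0.2250 = 0.6667 → 66.667%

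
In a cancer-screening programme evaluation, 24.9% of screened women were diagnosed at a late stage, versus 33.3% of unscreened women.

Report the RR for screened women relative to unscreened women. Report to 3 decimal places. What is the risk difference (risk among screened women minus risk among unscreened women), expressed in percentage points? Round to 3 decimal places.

RR = 0.748; RD = -8.400

RR = 0.2490 / 0.3330 = 0.748
risk difference = 0.2490 − 0.3330 = -0.0840 → -8.400 percentage points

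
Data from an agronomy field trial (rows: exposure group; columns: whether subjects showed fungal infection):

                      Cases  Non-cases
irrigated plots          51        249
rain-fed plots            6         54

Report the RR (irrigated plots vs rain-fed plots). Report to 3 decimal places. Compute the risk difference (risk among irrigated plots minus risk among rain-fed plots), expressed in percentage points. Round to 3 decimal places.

risk, irrigated plots = 51/300 = 0.1700
risk, rain-fed plots = 6/60 = 0.1000
RR = 0.1700 / 0.1000 = 1.700
risk difference = 0.1700 − 0.1000 = 0.0700 → 7.000 percentage points

RR = 1.700; RD = 7.000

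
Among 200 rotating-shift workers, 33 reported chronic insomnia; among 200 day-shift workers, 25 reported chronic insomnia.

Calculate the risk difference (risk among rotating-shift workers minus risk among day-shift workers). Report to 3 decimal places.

RD = 0.040

risk, rotating-shift workers = 33/200 = 0.1650
risk, day-shift workers = 25/200 = 0.1250
risk difference = 0.1650 − 0.1250 = 0.040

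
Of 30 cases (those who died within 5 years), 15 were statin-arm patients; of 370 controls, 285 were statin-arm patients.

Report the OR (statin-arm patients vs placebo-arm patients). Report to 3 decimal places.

0.298

odds, statin-arm patients = 15/285 = 0.0526
odds, placebo-arm patients = 15/85 = 0.1765
OR = 0.0526 / 0.1765 = 0.298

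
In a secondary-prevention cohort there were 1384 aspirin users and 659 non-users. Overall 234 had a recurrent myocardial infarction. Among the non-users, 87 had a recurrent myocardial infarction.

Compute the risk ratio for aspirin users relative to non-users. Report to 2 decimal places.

aspirin users with the outcome: 234 − 87 = 147
aspirin users without the outcome: 1384 − 147 = 1237
non-users without the outcome: 659 − 87 = 572
risk, aspirin users = 147/1384 = 0.1062
risk, non-users = 87/659 = 0.1320
RR = 0.1062 / 0.1320 = 0.80

RR = 0.80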